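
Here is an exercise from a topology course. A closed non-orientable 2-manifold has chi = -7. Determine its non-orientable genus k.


chi = 2 - k for closed non-orientable surfaces with k crosscaps.
-7 = 2 - k
k = 2 - (-7) = 9

9


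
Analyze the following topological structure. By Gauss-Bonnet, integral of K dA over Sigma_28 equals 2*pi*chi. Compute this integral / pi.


Gauss-Bonnet: integral K dA = 2*pi*chi(M).
chi(Sigma_28) = 2 - 2*28 = -54.
(integral K dA)/pi = 2*chi = 2*(-54) = -108

-108


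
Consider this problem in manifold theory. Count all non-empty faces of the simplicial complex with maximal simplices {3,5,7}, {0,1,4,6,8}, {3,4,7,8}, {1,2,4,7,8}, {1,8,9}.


Each maximal simplex on m vertices has 2^m - 1 nonempty faces.
Take the union (dedupe shared faces).
Total distinct faces = 71

71


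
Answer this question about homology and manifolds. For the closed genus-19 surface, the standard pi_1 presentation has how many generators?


Standard presentation: pi_1(Sigma_g) = <a_1,b_1,...,a_g,b_g | [a_1,b_1]...[a_g,b_g] = 1>.
Number of generators = 2g = 2*19 = 38

38


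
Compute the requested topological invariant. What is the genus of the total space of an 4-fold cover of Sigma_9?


For an n-sheeted cover: chi(E) = n * chi(B).
chi(Sigma_9) = 2 - 2*9 = -16.
chi(E) = 4 * (-16) = -64.
genus(E) = (2 - chi(E))/2 = (2 - (-64))/2 = 66/2 = 33

33


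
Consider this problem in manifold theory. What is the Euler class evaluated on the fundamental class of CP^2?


For any closed oriented manifold, <e(TM),[M]> = chi(M).
chi(CP^2) = 2+1 = 3

3


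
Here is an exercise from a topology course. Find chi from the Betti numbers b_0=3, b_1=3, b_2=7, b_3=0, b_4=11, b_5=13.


chi = sum_k (-1)^k b_k.
= (3) + (-3) + (7) + (0) + (11) + (-13)
= 5

5


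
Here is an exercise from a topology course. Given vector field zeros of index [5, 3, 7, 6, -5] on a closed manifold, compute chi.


Poincare-Hopf: chi(M) = sum of indices of zeros.
chi = (5) + (3) + (7) + (6) + (-5) = 16

16


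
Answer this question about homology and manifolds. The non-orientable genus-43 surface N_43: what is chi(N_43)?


For a non-orientable closed surface with k crosscaps: chi = 2 - k.
Here k = 43.
chi = 2 - 43 = -41

-41


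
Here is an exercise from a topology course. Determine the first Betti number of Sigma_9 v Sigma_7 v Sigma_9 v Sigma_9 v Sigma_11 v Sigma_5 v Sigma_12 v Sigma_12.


For a wedge X v Y: reduced H_k(X v Y) = H_k(X) + H_k(Y).
Each Sigma_g contributes b_1 = 2g.
b_1 = 18 + 14 + 18 + 18 + 22 + 10 + 24 + 24 = 148

148


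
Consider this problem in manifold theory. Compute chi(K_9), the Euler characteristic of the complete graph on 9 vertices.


K_9: V = 9, E = C(9,2) = 36.
chi = V - E = 9 - 36 = -27

-27


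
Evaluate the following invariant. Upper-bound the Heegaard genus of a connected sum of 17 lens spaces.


Heegaard genus satisfies g(A#B) <= g(A) + g(B).
Each lens space has g = 1.
Upper bound: 17 * 1 = 17

17


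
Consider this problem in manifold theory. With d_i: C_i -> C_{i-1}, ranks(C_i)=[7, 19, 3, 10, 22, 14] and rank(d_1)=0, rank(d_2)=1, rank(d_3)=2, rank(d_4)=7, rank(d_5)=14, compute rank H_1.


rank H_k = rank(ker d_k) - rank(im d_{k+1}).
rank(ker d_1) = rank(C_1) - rank(d_1) = 19 - 0 = 19.
rank(im d_{1+1}) = 1.
rank H_1 = 19 - 1 = 18

18


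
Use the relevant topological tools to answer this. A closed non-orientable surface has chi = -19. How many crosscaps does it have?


chi = 2 - k for closed non-orientable surfaces with k crosscaps.
-19 = 2 - k
k = 2 - (-19) = 21

21


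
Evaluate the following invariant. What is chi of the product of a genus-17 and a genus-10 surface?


chi(Sigma_17) = 2 - 2*17 = -32
chi(Sigma_10) = 2 - 2*10 = -18
chi(product) = (-32) * (-18) = 576

576


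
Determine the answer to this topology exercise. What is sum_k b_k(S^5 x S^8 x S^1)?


Total Betti number is multiplicative under products.
Each S^d (d>=1) has total Betti number 2.
There are 3 sphere factors.
Total = 2^3 = 8

8


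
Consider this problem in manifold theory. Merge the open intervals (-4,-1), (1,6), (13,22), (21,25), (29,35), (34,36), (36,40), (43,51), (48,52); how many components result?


Sort and merge overlapping open intervals.
Merged: (-4,-1), (1,6), (13,25), (29,36), (36,40), (43,52).
Number of components = 6

6


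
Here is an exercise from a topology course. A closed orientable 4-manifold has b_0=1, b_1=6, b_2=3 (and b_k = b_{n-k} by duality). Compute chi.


By Poincare duality b_k = b_{4-k}, so full Betti numbers: b_0=1, b_1=6, b_2=3, b_3=6, b_4=1.
chi = sum (-1)^k b_k = -7

-7


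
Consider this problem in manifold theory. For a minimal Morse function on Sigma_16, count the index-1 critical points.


A perfect Morse function has m_k = b_k.
For Sigma_16: b_0=1, b_1=2g=32, b_2=1.
Saddles m_1 = 2g = 32

32


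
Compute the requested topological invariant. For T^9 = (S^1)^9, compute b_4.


By the Kunneth formula, b_k(T^n) = C(n,k).
b_4(T^9) = C(9,4).
C(9,4) = 9!/(4!*5!) = 126

126


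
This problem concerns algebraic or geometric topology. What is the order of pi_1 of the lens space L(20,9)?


pi_1(L(p,q)) = Z/pZ for any q coprime to p.
|pi_1(L(20,9))| = 20

20


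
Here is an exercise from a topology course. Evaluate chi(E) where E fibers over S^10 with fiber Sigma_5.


chi(S^10) = 2 (n even), chi(Sigma_5) = 2 - 2*5 = -8.
chi(E) = 2 * (-8) = -16

-16


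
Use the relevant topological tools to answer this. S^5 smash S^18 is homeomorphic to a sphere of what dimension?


S^m ^ S^n = S^{m+n}.
k = 5 + 18 = 23

23


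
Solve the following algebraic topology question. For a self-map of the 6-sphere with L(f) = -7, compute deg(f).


L(f) = 1 + (-1)^6 deg(f) on S^6.
-7 = 1 + (-1)^6 * deg(f)
(-1)^6 * deg(f) = -8
deg(f) = -8

-8


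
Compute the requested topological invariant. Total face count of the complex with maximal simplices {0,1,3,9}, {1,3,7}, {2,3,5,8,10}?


Each maximal simplex on m vertices has 2^m - 1 nonempty faces.
Take the union (dedupe shared faces).
Total distinct faces = 49

49


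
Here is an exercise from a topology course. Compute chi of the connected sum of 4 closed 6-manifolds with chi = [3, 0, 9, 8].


For n-manifolds: chi(A#B) = chi(A) + chi(B) - chi(S^6).
chi(S^6) = 1 + (-1)^6 = 2.
chi(#) = (sum chi_i) - (4-1)*chi(S^6) = 20 - 3*2 = 14

14


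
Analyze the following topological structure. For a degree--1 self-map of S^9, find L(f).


On S^9: L(f) = tr(f_0*) + (-1)^9 tr(f_9*) = 1 + (-1)^9 * deg(f).
L(f) = 1 + (-1)^9 * -1 = 1 + 1 = 2

2


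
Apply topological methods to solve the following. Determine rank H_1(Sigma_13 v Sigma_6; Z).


For a wedge: H_1(A v B) = H_1(A) + H_1(B).
b_1(Sigma_13) = 26, b_1(Sigma_6) = 12.
b_1 = 26 + 12 = 38

38


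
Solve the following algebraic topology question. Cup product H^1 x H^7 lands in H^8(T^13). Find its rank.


Cup product: H^p x H^q -> H^{p+q}; here p+q = 1+7 = 8.
rank H^k(T^n) = C(n,k).
C(13,8) = 1287

1287


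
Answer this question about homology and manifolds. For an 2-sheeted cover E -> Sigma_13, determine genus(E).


For an n-sheeted cover: chi(E) = n * chi(B).
chi(Sigma_13) = 2 - 2*13 = -24.
chi(E) = 2 * (-24) = -48.
genus(E) = (2 - chi(E))/2 = (2 - (-48))/2 = 50/2 = 25

25


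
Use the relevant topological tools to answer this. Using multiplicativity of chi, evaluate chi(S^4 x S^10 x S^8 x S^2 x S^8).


chi is multiplicative: chi(X x Y) = chi(X) chi(Y).
Each even-dim sphere has chi = 2. There are 5 factors.
chi = 2^5 = 32

32


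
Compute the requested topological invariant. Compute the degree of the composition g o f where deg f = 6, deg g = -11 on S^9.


Degree is multiplicative under composition: deg(g o f) = deg(g) * deg(f).
= -11 * 6 = -66

-66


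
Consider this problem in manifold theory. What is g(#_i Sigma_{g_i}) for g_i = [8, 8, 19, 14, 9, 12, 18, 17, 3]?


Genus is additive under connected sum of orientable surfaces.
g = 8 + 8 + 19 + 14 + 9 + 12 + 18 + 17 + 3 = 108

108


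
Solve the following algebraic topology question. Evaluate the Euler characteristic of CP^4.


CP^4 has one cell in each even dimension 0, 2, ..., 2*4 (4+1 cells total).
All cells are even-dimensional, so chi = number of cells.
chi = 4 + 1 = 5

5


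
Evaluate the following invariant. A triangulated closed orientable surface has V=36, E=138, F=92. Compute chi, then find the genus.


chi = V - E + F = 36 - 138 + 92 = -10
For orientable closed surface: chi = 2 - 2g, so g = (2 - chi)/2.
g = (2 - (-10)) / 2 = 12 / 2 = 6

6


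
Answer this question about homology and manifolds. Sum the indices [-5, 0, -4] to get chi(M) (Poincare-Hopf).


Poincare-Hopf: chi(M) = sum of indices of zeros.
chi = (-5) + (0) + (-4) = -9

-9


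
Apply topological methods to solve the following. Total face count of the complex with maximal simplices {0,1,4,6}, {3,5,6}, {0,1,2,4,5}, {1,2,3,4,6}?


Each maximal simplex on m vertices has 2^m - 1 nonempty faces.
Take the union (dedupe shared faces).
Total distinct faces = 62

62


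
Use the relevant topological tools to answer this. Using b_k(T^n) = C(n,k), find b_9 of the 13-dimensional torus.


By the Kunneth formula, b_k(T^n) = C(n,k).
b_9(T^13) = C(13,9).
C(13,9) = 13!/(9!*4!) = 715

715


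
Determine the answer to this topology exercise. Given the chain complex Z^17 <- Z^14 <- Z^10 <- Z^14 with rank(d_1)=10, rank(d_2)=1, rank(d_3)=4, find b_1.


rank H_k = rank(ker d_k) - rank(im d_{k+1}).
rank(ker d_1) = rank(C_1) - rank(d_1) = 14 - 10 = 4.
rank(im d_{1+1}) = 1.
rank H_1 = 4 - 1 = 3

3


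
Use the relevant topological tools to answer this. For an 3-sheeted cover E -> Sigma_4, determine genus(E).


For an n-sheeted cover: chi(E) = n * chi(B).
chi(Sigma_4) = 2 - 2*4 = -6.
chi(E) = 3 * (-6) = -18.
genus(E) = (2 - chi(E))/2 = (2 - (-18))/2 = 20/2 = 10

10


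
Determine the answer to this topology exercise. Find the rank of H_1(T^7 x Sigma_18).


pi_1(A x B) = pi_1(A) x pi_1(B); rank of abelianization = b_1.
b_1(T^7) = 7, b_1(Sigma_18) = 2*18 = 36.
b_1(product) = 7 + 36 = 43

43


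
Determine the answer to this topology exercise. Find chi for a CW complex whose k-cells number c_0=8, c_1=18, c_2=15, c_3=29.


chi = sum_k (-1)^k c_k.
= (-1)^0*8 + (-1)^1*18 + (-1)^2*15 + (-1)^3*29
= (8) + (-18) + (15) + (-29)
= -24

-24


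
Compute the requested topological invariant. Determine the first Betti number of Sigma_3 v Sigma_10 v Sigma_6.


For a wedge X v Y: reduced H_k(X v Y) = H_k(X) + H_k(Y).
Each Sigma_g contributes b_1 = 2g.
b_1 = 6 + 20 + 12 = 38

38


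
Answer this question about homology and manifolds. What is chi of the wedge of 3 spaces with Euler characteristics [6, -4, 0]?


chi(A v B) = chi(A) + chi(B) - 1 (one point identified).
For 3 spaces: chi = (sum chi_i) - (3 - 1).
sum = 2; chi = 2 - 2 = 0

0


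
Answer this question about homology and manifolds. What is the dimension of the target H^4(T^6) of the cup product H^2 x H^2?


Cup product: H^p x H^q -> H^{p+q}; here p+q = 2+2 = 4.
rank H^k(T^n) = C(n,k).
C(6,4) = 15

15


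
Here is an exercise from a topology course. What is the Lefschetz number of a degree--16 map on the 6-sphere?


On S^6: L(f) = tr(f_0*) + (-1)^6 tr(f_6*) = 1 + (-1)^6 * deg(f).
L(f) = 1 + (-1)^6 * -16 = 1 + -16 = -15

-15


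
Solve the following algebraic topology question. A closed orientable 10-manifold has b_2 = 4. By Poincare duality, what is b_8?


Poincare duality for closed orientable n-manifolds: b_k = b_{n-k}.
Here n = 10, so b_8 = b_2 = 4

4


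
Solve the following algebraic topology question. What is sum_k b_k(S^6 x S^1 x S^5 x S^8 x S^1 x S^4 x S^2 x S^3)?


Total Betti number is multiplicative under products.
Each S^d (d>=1) has total Betti number 2.
There are 8 sphere factors.
Total = 2^8 = 256

256


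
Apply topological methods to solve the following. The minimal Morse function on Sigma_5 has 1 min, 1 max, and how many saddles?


A perfect Morse function has m_k = b_k.
For Sigma_5: b_0=1, b_1=2g=10, b_2=1.
Saddles m_1 = 2g = 10

10


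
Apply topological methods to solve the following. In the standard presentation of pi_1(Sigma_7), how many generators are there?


Standard presentation: pi_1(Sigma_g) = <a_1,b_1,...,a_g,b_g | [a_1,b_1]...[a_g,b_g] = 1>.
Number of generators = 2g = 2*7 = 14

14


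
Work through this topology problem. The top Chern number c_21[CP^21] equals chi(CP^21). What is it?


For any closed oriented manifold, <e(TM),[M]> = chi(M).
chi(CP^21) = 21+1 = 22

22


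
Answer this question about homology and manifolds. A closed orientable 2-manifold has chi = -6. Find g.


chi = 2 - 2g for closed orientable surfaces.
-6 = 2 - 2g
2g = 2 - (-6) = 8
g = 4

4


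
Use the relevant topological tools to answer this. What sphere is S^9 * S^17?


Join of spheres: S^m * S^n = S^{m+n+1}.
dim = 9 + 17 + 1 = 27

27


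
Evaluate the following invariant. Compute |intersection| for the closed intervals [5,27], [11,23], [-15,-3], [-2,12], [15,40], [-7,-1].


Intersection = [max(a_i), min(b_i)] = [15, -3].
Since 15 > -3, the intersection is empty.
Length = 0

0


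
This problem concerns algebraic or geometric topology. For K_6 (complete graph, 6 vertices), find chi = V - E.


K_6: V = 6, E = C(6,2) = 15.
chi = V - E = 6 - 15 = -9

-9


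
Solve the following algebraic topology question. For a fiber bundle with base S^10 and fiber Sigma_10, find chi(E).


chi(S^10) = 2 (n even), chi(Sigma_10) = 2 - 2*10 = -18.
chi(E) = 2 * (-18) = -36

-36


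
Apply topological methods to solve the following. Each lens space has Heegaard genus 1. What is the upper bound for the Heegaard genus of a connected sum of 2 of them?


Heegaard genus satisfies g(A#B) <= g(A) + g(B).
Each lens space has g = 1.
Upper bound: 2 * 1 = 2

2


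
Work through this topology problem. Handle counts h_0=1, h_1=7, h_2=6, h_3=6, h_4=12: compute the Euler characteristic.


Handles of index k contribute (-1)^k to chi (same as CW cells).
chi = (1) + (-7) + (6) + (-6) + (12) = 6

6


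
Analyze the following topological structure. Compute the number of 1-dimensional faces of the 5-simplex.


Delta^5 has 5+1 vertices. A 1-face is a choice of 1+1 vertices.
f_1 = C(5+1, 1+1) = C(6,2) = 15

15


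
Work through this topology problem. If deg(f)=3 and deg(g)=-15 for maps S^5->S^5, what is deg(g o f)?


Degree is multiplicative under composition: deg(g o f) = deg(g) * deg(f).
= -15 * 3 = -45

-45


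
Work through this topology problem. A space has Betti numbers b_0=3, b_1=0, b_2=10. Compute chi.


chi = sum_k (-1)^k b_k.
= (3) + (0) + (10)
= 13

13


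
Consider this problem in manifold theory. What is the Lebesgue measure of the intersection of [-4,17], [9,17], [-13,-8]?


Intersection = [max(a_i), min(b_i)] = [9, -8].
Since 9 > -8, the intersection is empty.
Length = 0

0


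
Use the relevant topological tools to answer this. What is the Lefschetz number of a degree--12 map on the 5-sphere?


On S^5: L(f) = tr(f_0*) + (-1)^5 tr(f_5*) = 1 + (-1)^5 * deg(f).
L(f) = 1 + (-1)^5 * -12 = 1 + 12 = 13

13


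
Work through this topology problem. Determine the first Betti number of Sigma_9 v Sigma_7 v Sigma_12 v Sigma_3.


For a wedge X v Y: reduced H_k(X v Y) = H_k(X) + H_k(Y).
Each Sigma_g contributes b_1 = 2g.
b_1 = 18 + 14 + 24 + 6 = 62

62


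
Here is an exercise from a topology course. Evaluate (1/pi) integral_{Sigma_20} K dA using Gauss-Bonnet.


Gauss-Bonnet: integral K dA = 2*pi*chi(M).
chi(Sigma_20) = 2 - 2*20 = -38.
(integral K dA)/pi = 2*chi = 2*(-38) = -76

-76


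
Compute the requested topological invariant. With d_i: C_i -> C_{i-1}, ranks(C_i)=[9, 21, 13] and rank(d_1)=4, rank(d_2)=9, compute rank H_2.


rank H_k = rank(ker d_k) - rank(im d_{k+1}).
rank(ker d_2) = rank(C_2) - rank(d_2) = 13 - 9 = 4.
rank(im d_{2+1}) = 0.
rank H_2 = 4 - 0 = 4

4


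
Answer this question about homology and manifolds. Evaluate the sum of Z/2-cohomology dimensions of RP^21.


H^k(RP^21; Z/2) = Z/2 for each 0 <= k <= 21.
Total dimension = 21 + 1 = 22

22


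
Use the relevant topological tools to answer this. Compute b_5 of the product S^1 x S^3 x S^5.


Each S^d has Poincare polynomial 1 + t^d.
The product S^1 x S^3 x S^5 has Poincare polynomial prod(1+t^d_i).
Expanding: b_0=1, b_1=1, b_3=1, b_4=1, b_5=1, b_6=1, b_8=1, b_9=1.
b_5 = 1

1


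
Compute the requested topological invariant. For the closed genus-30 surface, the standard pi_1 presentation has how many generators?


Standard presentation: pi_1(Sigma_g) = <a_1,b_1,...,a_g,b_g | [a_1,b_1]...[a_g,b_g] = 1>.
Number of generators = 2g = 2*30 = 60

60


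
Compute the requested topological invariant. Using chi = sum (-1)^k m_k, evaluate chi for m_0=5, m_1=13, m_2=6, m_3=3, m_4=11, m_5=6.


Morse theory: chi(M) = sum_k (-1)^k m_k where m_k = #(index-k critical points).
= (5) + (-13) + (6) + (-3) + (11) + (-6) = 0

0


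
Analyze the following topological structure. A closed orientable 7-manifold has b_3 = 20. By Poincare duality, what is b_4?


Poincare duality for closed orientable n-manifolds: b_k = b_{n-k}.
Here n = 7, so b_4 = b_3 = 20

20


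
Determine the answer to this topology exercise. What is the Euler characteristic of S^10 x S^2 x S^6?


chi is multiplicative: chi(X x Y) = chi(X) chi(Y).
Each even-dim sphere has chi = 2. There are 3 factors.
chi = 2^3 = 8

8


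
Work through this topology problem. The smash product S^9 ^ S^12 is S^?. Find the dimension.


S^m ^ S^n = S^{m+n}.
k = 9 + 12 = 21

21


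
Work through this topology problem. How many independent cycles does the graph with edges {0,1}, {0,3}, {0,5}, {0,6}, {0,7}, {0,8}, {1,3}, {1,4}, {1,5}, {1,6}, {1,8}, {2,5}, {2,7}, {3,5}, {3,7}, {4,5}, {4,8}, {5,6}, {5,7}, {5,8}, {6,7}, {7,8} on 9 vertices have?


b_1 = E - V + (number of components).
E = 22, V = 9, components = 1.
b_1 = 22 - 9 + 1 = 14

14


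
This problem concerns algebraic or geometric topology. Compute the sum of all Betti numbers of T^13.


b_k(T^13) = C(13,k), so the sum over k is sum_k C(13,k) = 2^13.
Total = 2^13 = 8192

8192


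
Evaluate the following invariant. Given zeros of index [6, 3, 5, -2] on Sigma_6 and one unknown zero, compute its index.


Poincare-Hopf: sum of indices = chi(M).
chi(Sigma_6) = 2 - 2*6 = -10.
Sum of known indices = 12.
x = chi - (sum known) = -10 - (12) = -22

-22


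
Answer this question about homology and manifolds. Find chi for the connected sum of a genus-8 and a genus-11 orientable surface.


chi(Sigma_8) = 2 - 2*8 = -14
chi(Sigma_11) = 2 - 2*11 = -20
For surfaces: chi(A#B) = chi(A) + chi(B) - 2.
chi = -14 + -20 - 2 = -36

-36


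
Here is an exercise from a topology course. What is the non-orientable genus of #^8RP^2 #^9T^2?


Since a >= 1, the sum is non-orientable; each T^2 can be replaced by RP^2 # RP^2 (since T^2#RP^2 = 3RP^2).
Total crosscaps k = 8 + 2*9 = 26.
Check via chi: chi = 8*1 + 9*0 - (8+9-1)*2 = -24 = 2 - k = -24. Consistent.

26


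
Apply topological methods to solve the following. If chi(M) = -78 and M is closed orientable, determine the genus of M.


chi = 2 - 2g for closed orientable surfaces.
-78 = 2 - 2g
2g = 2 - (-78) = 80
g = 40

40


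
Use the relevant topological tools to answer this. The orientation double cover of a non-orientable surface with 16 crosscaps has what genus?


chi(N_16) = 2 - 16 = -14.
Double cover: chi(Sigma_g) = 2 * chi(N_16) = 2*(-14) = -28.
2 - 2g = -28, so g = (2 - (-28))/2 = 30/2 = 15

15


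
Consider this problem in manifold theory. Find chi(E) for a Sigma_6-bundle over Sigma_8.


For a fiber bundle F -> E -> B (with CW structure): chi(E) = chi(B) * chi(F).
chi(Sigma_8) = -14, chi(Sigma_6) = -10.
chi(E) = (-14) * (-10) = 140

140


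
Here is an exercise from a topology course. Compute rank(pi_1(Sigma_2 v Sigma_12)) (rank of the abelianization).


For a wedge: H_1(A v B) = H_1(A) + H_1(B).
b_1(Sigma_2) = 4, b_1(Sigma_12) = 24.
b_1 = 4 + 24 = 28

28


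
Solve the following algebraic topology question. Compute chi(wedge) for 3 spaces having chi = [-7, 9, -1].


chi(A v B) = chi(A) + chi(B) - 1 (one point identified).
For 3 spaces: chi = (sum chi_i) - (3 - 1).
sum = 1; chi = 1 - 2 = -1

-1


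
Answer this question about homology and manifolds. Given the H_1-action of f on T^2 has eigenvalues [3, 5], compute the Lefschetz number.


For a torus self-map: L(f) = det(I - A) where A acts on H_1.
L(f) = (1-3) * (1-5) = -2 * -4 = 8

8


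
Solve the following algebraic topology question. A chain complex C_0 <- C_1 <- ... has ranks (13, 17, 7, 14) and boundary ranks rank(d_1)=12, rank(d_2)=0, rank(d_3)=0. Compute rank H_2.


rank H_k = rank(ker d_k) - rank(im d_{k+1}).
rank(ker d_2) = rank(C_2) - rank(d_2) = 7 - 0 = 7.
rank(im d_{2+1}) = 0.
rank H_2 = 7 - 0 = 7

7


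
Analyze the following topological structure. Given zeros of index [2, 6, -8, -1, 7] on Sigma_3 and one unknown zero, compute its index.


Poincare-Hopf: sum of indices = chi(M).
chi(Sigma_3) = 2 - 2*3 = -4.
Sum of known indices = 6.
x = chi - (sum known) = -4 - (6) = -10

-10


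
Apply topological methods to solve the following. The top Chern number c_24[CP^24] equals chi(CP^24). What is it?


For any closed oriented manifold, <e(TM),[M]> = chi(M).
chi(CP^24) = 24+1 = 25

25


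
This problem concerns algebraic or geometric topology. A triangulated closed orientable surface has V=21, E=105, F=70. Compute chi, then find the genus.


chi = V - E + F = 21 - 105 + 70 = -14
For orientable closed surface: chi = 2 - 2g, so g = (2 - chi)/2.
g = (2 - (-14)) / 2 = 16 / 2 = 8

8


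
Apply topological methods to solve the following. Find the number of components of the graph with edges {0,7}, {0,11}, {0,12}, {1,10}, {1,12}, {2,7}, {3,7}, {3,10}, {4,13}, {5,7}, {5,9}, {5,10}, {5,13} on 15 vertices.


Run DFS/union-find over 15 vertices.
V = 15, E = 13.
Number of components = 4

4


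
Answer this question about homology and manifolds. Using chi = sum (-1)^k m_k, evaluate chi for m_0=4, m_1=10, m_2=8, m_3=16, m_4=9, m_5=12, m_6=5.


Morse theory: chi(M) = sum_k (-1)^k m_k where m_k = #(index-k critical points).
= (4) + (-10) + (8) + (-16) + (9) + (-12) + (5) = -12

-12


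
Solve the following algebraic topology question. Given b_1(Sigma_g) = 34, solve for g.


For a closed orientable surface: b_1 = 2g.
34 = 2g
g = 34 / 2 = 17

17


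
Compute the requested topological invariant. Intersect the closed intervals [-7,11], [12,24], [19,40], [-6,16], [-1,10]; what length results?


Intersection = [max(a_i), min(b_i)] = [19, 10].
Since 19 > 10, the intersection is empty.
Length = 0

0


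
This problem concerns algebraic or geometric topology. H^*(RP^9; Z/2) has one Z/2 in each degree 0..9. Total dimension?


H^k(RP^9; Z/2) = Z/2 for each 0 <= k <= 9.
Total dimension = 9 + 1 = 10

10


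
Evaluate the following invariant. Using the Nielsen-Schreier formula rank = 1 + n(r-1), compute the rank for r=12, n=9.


Nielsen-Schreier: an index-n subgroup of F_r is free of rank 1 + n(r-1).
Equivalently: chi(cover) = n*chi(base); chi(vee_r S^1) = 1 - 12 = -11.
chi(E) = 9*(-11) = -99; rank = 1 - chi(E) = 1 - (-99) = 100.
rank = 1 + 9*(12-1) = 1 + 99 = 100

100


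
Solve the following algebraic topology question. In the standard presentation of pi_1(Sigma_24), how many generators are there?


Standard presentation: pi_1(Sigma_g) = <a_1,b_1,...,a_g,b_g | [a_1,b_1]...[a_g,b_g] = 1>.
Number of generators = 2g = 2*24 = 48

48


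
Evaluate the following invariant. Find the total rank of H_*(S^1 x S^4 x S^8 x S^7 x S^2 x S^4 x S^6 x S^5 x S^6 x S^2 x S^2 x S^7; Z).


Total Betti number is multiplicative under products.
Each S^d (d>=1) has total Betti number 2.
There are 12 sphere factors.
Total = 2^12 = 4096

4096


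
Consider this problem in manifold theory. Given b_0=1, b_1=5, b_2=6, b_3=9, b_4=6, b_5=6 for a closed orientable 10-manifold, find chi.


By Poincare duality b_k = b_{10-k}, so full Betti numbers: b_0=1, b_1=5, b_2=6, b_3=9, b_4=6, b_5=6, b_6=6, b_7=9, b_8=6, b_9=5, b_10=1.
chi = sum (-1)^k b_k = -8

-8


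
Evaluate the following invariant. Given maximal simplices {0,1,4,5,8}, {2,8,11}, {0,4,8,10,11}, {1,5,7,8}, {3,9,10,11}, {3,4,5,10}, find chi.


Enumerate all faces; f-vector: f_0=11, f_1=30, f_2=31, f_3=13, f_4=2.
chi = sum (-1)^k f_k = 1

1


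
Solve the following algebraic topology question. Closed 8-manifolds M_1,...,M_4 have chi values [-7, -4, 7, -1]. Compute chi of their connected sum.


For n-manifolds: chi(A#B) = chi(A) + chi(B) - chi(S^8).
chi(S^8) = 1 + (-1)^8 = 2.
chi(#) = (sum chi_i) - (4-1)*chi(S^8) = -5 - 3*2 = -11

-11


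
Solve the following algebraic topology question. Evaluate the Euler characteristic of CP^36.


CP^36 has one cell in each even dimension 0, 2, ..., 2*36 (36+1 cells total).
All cells are even-dimensional, so chi = number of cells.
chi = 36 + 1 = 37

37


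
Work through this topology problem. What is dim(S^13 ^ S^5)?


S^m ^ S^n = S^{m+n}.
k = 13 + 5 = 18

18


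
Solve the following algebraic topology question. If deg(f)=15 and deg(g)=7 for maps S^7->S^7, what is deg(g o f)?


Degree is multiplicative under composition: deg(g o f) = deg(g) * deg(f).
= 7 * 15 = 105

105


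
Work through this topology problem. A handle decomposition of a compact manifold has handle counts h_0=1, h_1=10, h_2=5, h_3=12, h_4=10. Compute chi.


Handles of index k contribute (-1)^k to chi (same as CW cells).
chi = (1) + (-10) + (5) + (-12) + (10) = -6

-6


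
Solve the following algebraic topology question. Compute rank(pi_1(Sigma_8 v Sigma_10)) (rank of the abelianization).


For a wedge: H_1(A v B) = H_1(A) + H_1(B).
b_1(Sigma_8) = 16, b_1(Sigma_10) = 20.
b_1 = 16 + 20 = 36

36


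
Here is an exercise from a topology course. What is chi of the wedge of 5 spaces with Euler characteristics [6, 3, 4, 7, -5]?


chi(A v B) = chi(A) + chi(B) - 1 (one point identified).
For 5 spaces: chi = (sum chi_i) - (5 - 1).
sum = 15; chi = 15 - 4 = 11

11


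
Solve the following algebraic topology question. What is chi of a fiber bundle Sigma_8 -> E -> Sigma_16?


For a fiber bundle F -> E -> B (with CW structure): chi(E) = chi(B) * chi(F).
chi(Sigma_16) = -30, chi(Sigma_8) = -14.
chi(E) = (-30) * (-14) = 420

420


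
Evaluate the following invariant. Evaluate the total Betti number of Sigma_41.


For Sigma_41: b_0 = 1, b_1 = 2g = 82, b_2 = 1.
Total = 1 + 82 + 1 = 84

84


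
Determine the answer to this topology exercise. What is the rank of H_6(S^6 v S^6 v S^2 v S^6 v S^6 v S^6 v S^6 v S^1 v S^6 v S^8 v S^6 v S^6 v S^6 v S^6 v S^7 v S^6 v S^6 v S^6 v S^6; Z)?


For a wedge of spheres, H_k (k>0) is free on one generator per sphere of dimension k.
Spheres of dimension 6: count = 15.
b_6 = 15

15


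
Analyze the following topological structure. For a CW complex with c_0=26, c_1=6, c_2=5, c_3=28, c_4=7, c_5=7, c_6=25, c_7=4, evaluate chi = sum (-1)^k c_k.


chi = sum_k (-1)^k c_k.
= (-1)^0*26 + (-1)^1*6 + (-1)^2*5 + (-1)^3*28 + (-1)^4*7 + (-1)^5*7 + (-1)^6*25 + (-1)^7*4
= (26) + (-6) + (5) + (-28) + (7) + (-7) + (25) + (-4)
= 18

18


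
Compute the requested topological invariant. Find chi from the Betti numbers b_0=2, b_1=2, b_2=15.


chi = sum_k (-1)^k b_k.
= (2) + (-2) + (15)
= 15

15


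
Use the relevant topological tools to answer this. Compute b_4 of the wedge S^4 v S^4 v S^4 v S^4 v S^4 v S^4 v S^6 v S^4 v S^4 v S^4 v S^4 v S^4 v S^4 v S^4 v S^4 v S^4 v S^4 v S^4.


For a wedge of spheres, H_k (k>0) is free on one generator per sphere of dimension k.
Spheres of dimension 4: count = 17.
b_4 = 17

17


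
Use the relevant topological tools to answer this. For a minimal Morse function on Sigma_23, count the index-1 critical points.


A perfect Morse function has m_k = b_k.
For Sigma_23: b_0=1, b_1=2g=46, b_2=1.
Saddles m_1 = 2g = 46

46


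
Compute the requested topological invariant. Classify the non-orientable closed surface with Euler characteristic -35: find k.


chi = 2 - k for closed non-orientable surfaces with k crosscaps.
-35 = 2 - k
k = 2 - (-35) = 37

37


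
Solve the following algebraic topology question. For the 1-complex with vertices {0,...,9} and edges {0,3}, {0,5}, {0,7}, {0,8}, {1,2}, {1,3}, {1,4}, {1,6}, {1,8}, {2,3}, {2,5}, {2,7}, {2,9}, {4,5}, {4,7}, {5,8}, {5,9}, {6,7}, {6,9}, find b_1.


b_1 = E - V + (number of components).
E = 19, V = 10, components = 1.
b_1 = 19 - 10 + 1 = 10

10


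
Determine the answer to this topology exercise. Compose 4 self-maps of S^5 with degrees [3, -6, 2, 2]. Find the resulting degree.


Degree is multiplicative: deg(composition) = product of degrees.
= (3) * (-6) * (2) * (2) = -72

-72


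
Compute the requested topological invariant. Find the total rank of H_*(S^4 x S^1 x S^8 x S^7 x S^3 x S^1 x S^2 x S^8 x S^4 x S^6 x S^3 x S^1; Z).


Total Betti number is multiplicative under products.
Each S^d (d>=1) has total Betti number 2.
There are 12 sphere factors.
Total = 2^12 = 4096

4096


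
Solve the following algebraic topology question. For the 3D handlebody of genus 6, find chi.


A genus-g handlebody deformation retracts to a wedge of g circles.
chi(vee_g S^1) = 1 - g.
chi(H_6) = 1 - 6 = -5

-5


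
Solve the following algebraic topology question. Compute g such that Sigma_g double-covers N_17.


chi(N_17) = 2 - 17 = -15.
Double cover: chi(Sigma_g) = 2 * chi(N_17) = 2*(-15) = -30.
2 - 2g = -30, so g = (2 - (-30))/2 = 32/2 = 16

16


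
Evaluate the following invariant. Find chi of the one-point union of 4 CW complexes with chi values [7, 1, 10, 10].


chi(A v B) = chi(A) + chi(B) - 1 (one point identified).
For 4 spaces: chi = (sum chi_i) - (4 - 1).
sum = 28; chi = 28 - 3 = 25

25


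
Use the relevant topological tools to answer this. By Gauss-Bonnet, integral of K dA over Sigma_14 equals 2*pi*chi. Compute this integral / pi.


Gauss-Bonnet: integral K dA = 2*pi*chi(M).
chi(Sigma_14) = 2 - 2*14 = -26.
(integral K dA)/pi = 2*chi = 2*(-26) = -52

-52


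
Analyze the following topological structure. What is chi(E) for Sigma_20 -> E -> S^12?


chi(S^12) = 2 (n even), chi(Sigma_20) = 2 - 2*20 = -38.
chi(E) = 2 * (-38) = -76

-76


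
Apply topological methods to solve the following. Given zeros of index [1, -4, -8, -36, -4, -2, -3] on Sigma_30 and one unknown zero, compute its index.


Poincare-Hopf: sum of indices = chi(M).
chi(Sigma_30) = 2 - 2*30 = -58.
Sum of known indices = -56.
x = chi - (sum known) = -58 - (-56) = -2

-2


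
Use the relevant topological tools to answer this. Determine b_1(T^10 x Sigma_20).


pi_1(A x B) = pi_1(A) x pi_1(B); rank of abelianization = b_1.
b_1(T^10) = 10, b_1(Sigma_20) = 2*20 = 40.
b_1(product) = 10 + 40 = 50

50


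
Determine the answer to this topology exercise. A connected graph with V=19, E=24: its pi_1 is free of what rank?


For a connected graph: rank(pi_1) = b_1 = E - V + 1 = 1 - chi.
chi = V - E = 19 - 24 = -5.
rank = 1 - (-5) = 24 - 19 + 1 = 6

6


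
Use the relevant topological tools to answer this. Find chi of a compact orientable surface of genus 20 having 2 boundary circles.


For a compact orientable surface with genus g and b boundary components: chi = 2 - 2g - b.
chi = 2 - 2*20 - 2 = 2 - 40 - 2 = -40

-40


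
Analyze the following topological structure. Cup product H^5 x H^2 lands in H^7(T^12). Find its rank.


Cup product: H^p x H^q -> H^{p+q}; here p+q = 5+2 = 7.
rank H^k(T^n) = C(n,k).
C(12,7) = 792

792


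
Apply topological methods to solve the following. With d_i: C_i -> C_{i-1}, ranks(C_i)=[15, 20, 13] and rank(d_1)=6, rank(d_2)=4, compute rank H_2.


rank H_k = rank(ker d_k) - rank(im d_{k+1}).
rank(ker d_2) = rank(C_2) - rank(d_2) = 13 - 4 = 9.
rank(im d_{2+1}) = 0.
rank H_2 = 9 - 0 = 9

9


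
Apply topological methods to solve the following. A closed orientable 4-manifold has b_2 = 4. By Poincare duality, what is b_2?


Poincare duality for closed orientable n-manifolds: b_k = b_{n-k}.
Here n = 4, so b_2 = b_2 = 4

4


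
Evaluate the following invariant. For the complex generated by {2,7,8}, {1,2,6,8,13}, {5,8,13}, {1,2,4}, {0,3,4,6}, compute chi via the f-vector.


Enumerate all faces; f-vector: f_0=10, f_1=22, f_2=17, f_3=6, f_4=1.
chi = sum (-1)^k f_k = 0

0


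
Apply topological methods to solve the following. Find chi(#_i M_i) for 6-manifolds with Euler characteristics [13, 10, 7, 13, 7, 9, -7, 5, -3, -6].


For n-manifolds: chi(A#B) = chi(A) + chi(B) - chi(S^6).
chi(S^6) = 1 + (-1)^6 = 2.
chi(#) = (sum chi_i) - (10-1)*chi(S^6) = 48 - 9*2 = 30

30


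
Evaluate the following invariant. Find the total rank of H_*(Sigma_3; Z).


For Sigma_3: b_0 = 1, b_1 = 2g = 6, b_2 = 1.
Total = 1 + 6 + 1 = 8

8


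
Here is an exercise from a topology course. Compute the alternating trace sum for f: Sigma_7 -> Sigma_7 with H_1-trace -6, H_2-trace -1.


L(f) = tr(f_0*) - tr(f_1*) + tr(f_2*).
= 1 - (-6) + (-1)
= 6

6


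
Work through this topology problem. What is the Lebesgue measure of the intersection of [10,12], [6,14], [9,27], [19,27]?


Intersection = [max(a_i), min(b_i)] = [19, 12].
Since 19 > 12, the intersection is empty.
Length = 0

0


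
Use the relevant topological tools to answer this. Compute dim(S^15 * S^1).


Join of spheres: S^m * S^n = S^{m+n+1}.
dim = 15 + 1 + 1 = 17

17


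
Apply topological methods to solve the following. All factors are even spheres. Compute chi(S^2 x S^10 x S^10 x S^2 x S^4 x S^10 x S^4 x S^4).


chi is multiplicative: chi(X x Y) = chi(X) chi(Y).
Each even-dim sphere has chi = 2. There are 8 factors.
chi = 2^8 = 256

256


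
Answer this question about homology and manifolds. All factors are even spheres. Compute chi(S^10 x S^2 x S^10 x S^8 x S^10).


chi is multiplicative: chi(X x Y) = chi(X) chi(Y).
Each even-dim sphere has chi = 2. There are 5 factors.
chi = 2^5 = 32

32


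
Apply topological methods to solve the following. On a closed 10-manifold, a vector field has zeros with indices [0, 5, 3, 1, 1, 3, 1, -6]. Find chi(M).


Poincare-Hopf: chi(M) = sum of indices of zeros.
chi = (0) + (5) + (3) + (1) + (1) + (3) + (1) + (-6) = 8

8


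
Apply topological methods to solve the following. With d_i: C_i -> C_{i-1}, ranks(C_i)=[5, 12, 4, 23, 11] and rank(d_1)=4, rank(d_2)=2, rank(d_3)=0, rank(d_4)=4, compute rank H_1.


rank H_k = rank(ker d_k) - rank(im d_{k+1}).
rank(ker d_1) = rank(C_1) - rank(d_1) = 12 - 4 = 8.
rank(im d_{1+1}) = 2.
rank H_1 = 8 - 2 = 6

6


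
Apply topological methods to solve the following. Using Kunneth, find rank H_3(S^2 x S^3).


Each S^d has Poincare polynomial 1 + t^d.
The product S^2 x S^3 has Poincare polynomial prod(1+t^d_i).
Expanding: b_0=1, b_2=1, b_3=1, b_5=1.
b_3 = 1

1


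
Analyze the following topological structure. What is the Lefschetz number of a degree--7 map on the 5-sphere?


On S^5: L(f) = tr(f_0*) + (-1)^5 tr(f_5*) = 1 + (-1)^5 * deg(f).
L(f) = 1 + (-1)^5 * -7 = 1 + 7 = 8

8


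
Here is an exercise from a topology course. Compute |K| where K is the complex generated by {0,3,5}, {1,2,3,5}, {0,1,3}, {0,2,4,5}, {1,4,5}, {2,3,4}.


Each maximal simplex on m vertices has 2^m - 1 nonempty faces.
Take the union (dedupe shared faces).
Total distinct faces = 35

35


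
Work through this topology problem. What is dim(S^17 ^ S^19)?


S^m ^ S^n = S^{m+n}.
k = 17 + 19 = 36

36


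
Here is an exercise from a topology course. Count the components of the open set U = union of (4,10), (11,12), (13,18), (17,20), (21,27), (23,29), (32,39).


Sort and merge overlapping open intervals.
Merged: (4,10), (11,12), (13,20), (21,29), (32,39).
Number of components = 5

5


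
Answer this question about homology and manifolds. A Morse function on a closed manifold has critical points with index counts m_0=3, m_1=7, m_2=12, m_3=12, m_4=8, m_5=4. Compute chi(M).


Morse theory: chi(M) = sum_k (-1)^k m_k where m_k = #(index-k critical points).
= (3) + (-7) + (12) + (-12) + (8) + (-4) = 0

0


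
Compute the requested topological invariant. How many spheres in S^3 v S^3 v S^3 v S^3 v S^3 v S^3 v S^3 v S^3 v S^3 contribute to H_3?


For a wedge of spheres, H_k (k>0) is free on one generator per sphere of dimension k.
Spheres of dimension 3: count = 9.
b_3 = 9

9


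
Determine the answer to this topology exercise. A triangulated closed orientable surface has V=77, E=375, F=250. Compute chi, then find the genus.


chi = V - E + F = 77 - 375 + 250 = -48
For orientable closed surface: chi = 2 - 2g, so g = (2 - chi)/2.
g = (2 - (-48)) / 2 = 50 / 2 = 25

25


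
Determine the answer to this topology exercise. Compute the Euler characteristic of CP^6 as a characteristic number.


For any closed oriented manifold, <e(TM),[M]> = chi(M).
chi(CP^6) = 6+1 = 7

7


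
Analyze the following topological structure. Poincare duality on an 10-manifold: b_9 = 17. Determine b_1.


Poincare duality for closed orientable n-manifolds: b_k = b_{n-k}.
Here n = 10, so b_1 = b_9 = 17

17


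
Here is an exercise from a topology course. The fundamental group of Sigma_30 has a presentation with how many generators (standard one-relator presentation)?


Standard presentation: pi_1(Sigma_g) = <a_1,b_1,...,a_g,b_g | [a_1,b_1]...[a_g,b_g] = 1>.
Number of generators = 2g = 2*30 = 60

60


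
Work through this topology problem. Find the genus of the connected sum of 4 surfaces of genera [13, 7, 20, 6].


Genus is additive under connected sum of orientable surfaces.
g = 13 + 7 + 20 + 6 = 46

46


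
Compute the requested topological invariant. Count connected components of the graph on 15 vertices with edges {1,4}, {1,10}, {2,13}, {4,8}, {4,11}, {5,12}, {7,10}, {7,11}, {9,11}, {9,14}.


Run DFS/union-find over 15 vertices.
V = 15, E = 10.
Number of components = 6

6


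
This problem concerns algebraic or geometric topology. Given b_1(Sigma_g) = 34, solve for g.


For a closed orientable surface: b_1 = 2g.
34 = 2g
g = 34 / 2 = 17

17


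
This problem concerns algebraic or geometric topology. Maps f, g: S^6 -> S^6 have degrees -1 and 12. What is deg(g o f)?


Degree is multiplicative under composition: deg(g o f) = deg(g) * deg(f).
= 12 * -1 = -12

-12


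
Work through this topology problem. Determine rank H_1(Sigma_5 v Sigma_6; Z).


For a wedge: H_1(A v B) = H_1(A) + H_1(B).
b_1(Sigma_5) = 10, b_1(Sigma_6) = 12.
b_1 = 10 + 12 = 22

22


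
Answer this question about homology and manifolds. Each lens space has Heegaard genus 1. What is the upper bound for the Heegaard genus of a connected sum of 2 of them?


Heegaard genus satisfies g(A#B) <= g(A) + g(B).
Each lens space has g = 1.
Upper bound: 2 * 1 = 2

2


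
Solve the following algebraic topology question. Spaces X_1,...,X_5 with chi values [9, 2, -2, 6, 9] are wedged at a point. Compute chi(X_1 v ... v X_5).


chi(A v B) = chi(A) + chi(B) - 1 (one point identified).
For 5 spaces: chi = (sum chi_i) - (5 - 1).
sum = 24; chi = 24 - 4 = 20

20


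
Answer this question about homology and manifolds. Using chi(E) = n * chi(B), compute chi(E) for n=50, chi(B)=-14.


For a finite covering: chi(E) = (number of sheets) * chi(B).
chi(E) = 50 * (-14) = -700

-700


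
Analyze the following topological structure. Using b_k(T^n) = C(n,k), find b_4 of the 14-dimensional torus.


By the Kunneth formula, b_k(T^n) = C(n,k).
b_4(T^14) = C(14,4).
C(14,4) = 14!/(4!*10!) = 1001

1001


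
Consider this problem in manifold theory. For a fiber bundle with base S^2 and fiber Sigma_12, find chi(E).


chi(S^2) = 2 (n even), chi(Sigma_12) = 2 - 2*12 = -22.
chi(E) = 2 * (-22) = -44

-44
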